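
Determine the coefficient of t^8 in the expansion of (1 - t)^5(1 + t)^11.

0

Coefficient of t^8 = Σ_{j} C(5,j)·(-1)^j·C(11,8-j)·1^(8-j) for j from 0 to 5.
= 165 + (-1650) + 4620 + (-4620) + 1650 + (-165) = 0.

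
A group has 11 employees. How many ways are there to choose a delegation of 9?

55

This is C(11,9) = 55.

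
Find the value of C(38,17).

C(38,17) = (38·37·36·35·34·33·32·31·30·29·28·27·26·25·24·23·22) / 17! = 10237090866494416404480000 / 355687428096000 = 28781143380.

28781143380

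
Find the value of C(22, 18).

C(22,18) = C(22,4) by symmetry.
C(22,4) = (22·21·20·19) / 4! = 175560 / 24 = 7315.

7315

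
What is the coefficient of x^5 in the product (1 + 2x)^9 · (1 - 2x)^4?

Coefficient of x^5 = Σ_{j} C(9,j)·2^j·C(4,5-j)·(-2)^(5-j) for j from 1 to 5.
= 288 + (-4608) + 16128 + (-16128) + 4032 = -288.

-288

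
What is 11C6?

462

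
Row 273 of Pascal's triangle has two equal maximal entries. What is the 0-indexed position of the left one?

136

For odd n = 273, C(273,r) peaks at r = (n−1)/2 and (n+1)/2; the lesser is 136.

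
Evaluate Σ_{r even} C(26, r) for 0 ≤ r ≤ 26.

Half of (1+1)^26 + (1−1)^26 gives the even-index sum: 2^25 = 33554432.

33554432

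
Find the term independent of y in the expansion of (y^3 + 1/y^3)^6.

General term: C(6,j)·(y^3)^j·(1/y^3)^(6-j), with y-exponent 3j − 3(6−j) = 6j − 18.
Set 6j − 18 = 0: j = 3.
C(6,3) = 20; 1^3 = 1; 1^3 = 1.
Coefficient = 20 · 1 · 1 = 20.

20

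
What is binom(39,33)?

3262623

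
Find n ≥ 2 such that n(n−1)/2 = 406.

29

n(n−1)/2 = 406 ⇒ n(n−1) = 812. Since 29·28 = 812, n = 29.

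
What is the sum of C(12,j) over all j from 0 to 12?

4096

The entries of row 12 sum to 2^12 = 4096.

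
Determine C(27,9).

4686825

C(27,9) = (27·26·25·24·23·22·21·20·19) / 9! = 1700755056000 / 362880 = 4686825.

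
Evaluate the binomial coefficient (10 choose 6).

C(10,6) = C(10,4) by symmetry.
C(10,4) = (10·9·8·7) / 4! = 5040 / 24 = 210.

210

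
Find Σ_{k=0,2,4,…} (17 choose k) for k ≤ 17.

65536

Half of (1+1)^17 + (1−1)^17 gives the even-index sum: 2^16 = 65536.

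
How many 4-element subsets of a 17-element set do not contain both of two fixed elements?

2275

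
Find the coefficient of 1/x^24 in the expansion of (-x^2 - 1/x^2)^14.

14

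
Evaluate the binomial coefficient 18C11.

C(18,11) = C(18,7) by symmetry.
C(18,7) = (18·17·16·15·14·13·12) / 7! = 160392960 / 5040 = 31824.

31824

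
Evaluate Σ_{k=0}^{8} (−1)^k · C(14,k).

1287

The partial alternating sum Σ_{k=0}^{8} (−1)^k C(14,k) = (−1)^8 C(13,8) = 1287.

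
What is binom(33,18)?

1037158320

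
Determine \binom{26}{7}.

C(26,7) = (26·25·24·23·22·21·20) / 7! = 3315312000 / 5040 = 657800.

657800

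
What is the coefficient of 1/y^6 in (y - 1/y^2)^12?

924

General term: C(12,j)·(y)^j·(-1/y^2)^(12-j), with y-exponent 1j − 2(12−j) = 3j − 24.
Set 3j − 24 = -6: j = 6.
C(12,6) = 924; 1^6 = 1; (-1)^6 = 1.
Coefficient = 924 · 1 · 1 = 924.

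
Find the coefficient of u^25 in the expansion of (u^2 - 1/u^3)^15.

General term: C(15,j)·(u^2)^j·(-1/u^3)^(15-j), with u-exponent 2j − 3(15−j) = 5j − 45.
Set 5j − 45 = 25: j = 14.
C(15,14) = 15; 1^14 = 1; (-1)^1 = -1.
Coefficient = 15 · 1 · (-1) = -15.

-15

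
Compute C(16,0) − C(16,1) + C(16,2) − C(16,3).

-455

The partial alternating sum Σ_{k=0}^{3} (−1)^k C(16,k) = (−1)^3 C(15,3) = -455.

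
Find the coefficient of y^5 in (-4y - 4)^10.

The general term is C(10,j)·(-4y)^j·(-4)^(10-j); the y^5 term has j = 5.
C(10,5) = 252.
Coefficient = C(10,5) · (-4)^5 · (-4)^5 = 252 · (-1024) · (-1024) = 264241152.

264241152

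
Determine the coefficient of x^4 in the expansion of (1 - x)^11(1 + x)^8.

Coefficient of x^4 = Σ_{j} C(11,j)·(-1)^j·C(8,4-j)·1^(4-j) for j from 0 to 4.
= 70 + (-616) + 1540 + (-1320) + 330 = 4.

4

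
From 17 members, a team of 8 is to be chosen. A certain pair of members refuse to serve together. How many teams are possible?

All 8-subsets: C(17,8) = 24310. Those containing both fixed elements: C(15,6) = 5005.
24310 − 5005 = 19305.

19305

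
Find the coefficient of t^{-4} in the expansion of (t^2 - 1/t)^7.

7

General term: C(7,j)·(t^2)^j·(-1/t)^(7-j), with t-exponent 2j − 1(7−j) = 3j − 7.
Set 3j − 7 = -4: j = 1.
C(7,1) = 7; 1^1 = 1; (-1)^6 = 1.
Coefficient = 7 · 1 · 1 = 7.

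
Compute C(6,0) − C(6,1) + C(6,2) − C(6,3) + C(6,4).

5

The partial alternating sum Σ_{k=0}^{4} (−1)^k C(6,k) = (−1)^4 C(5,4) = 5.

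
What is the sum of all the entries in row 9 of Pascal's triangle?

Setting x = 1 in (1+x)^9 gives Σ C(9,i) = 2^9 = 512.

512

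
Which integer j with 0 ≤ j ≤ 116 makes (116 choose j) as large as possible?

58

C(116,j) is maximized at j = 116/2 = 58.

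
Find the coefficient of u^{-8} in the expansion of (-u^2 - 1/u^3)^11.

General term: C(11,j)·(-u^2)^j·(-1/u^3)^(11-j), with u-exponent 2j − 3(11−j) = 5j − 33.
Set 5j − 33 = -8: j = 5.
C(11,5) = 462; (-1)^5 = -1; (-1)^6 = 1.
Coefficient = 462 · (-1) · 1 = -462.

-462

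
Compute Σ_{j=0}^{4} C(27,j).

20854

1 + 27 + 351 + 2925 + 17550 = 20854.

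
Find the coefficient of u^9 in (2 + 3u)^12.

The general term is C(12,j)·(2)^j·(3u)^(12-j); the u^9 term has j = 3.
C(12,3) = 220.
Coefficient = C(12,3) · 2^3 · 3^9 = 220 · 8 · 19683 = 34642080.

34642080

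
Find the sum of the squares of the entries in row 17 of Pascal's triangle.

2333606220

Σ C(17,k)² is the coefficient of x^17 in (1+x)^17(1+x)^17 = (1+x)^34, i.e. C(34,17) = 2333606220.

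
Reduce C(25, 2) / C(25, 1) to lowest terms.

C(n,k+1)/C(n,k) = (n−k)/(k+1) = (25−1)/(1+1) = 24/2 = 12.

12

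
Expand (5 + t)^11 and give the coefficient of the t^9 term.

1375

The general term is C(11,j)·(5)^j·(t)^(11-j); the t^9 term has j = 2.
C(11,2) = 55.
Coefficient = C(11,2) · 5^2 = 55 · 25 = 1375.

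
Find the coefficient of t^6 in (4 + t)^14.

The general term is C(14,j)·(4)^j·(t)^(14-j); the t^6 term has j = 8.
C(14,8) = 3003.
Coefficient = C(14,8) · 4^8 = 3003 · 65536 = 196804608.

196804608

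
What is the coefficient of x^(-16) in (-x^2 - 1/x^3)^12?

495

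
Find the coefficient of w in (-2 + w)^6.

-192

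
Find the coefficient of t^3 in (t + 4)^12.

57671680

The general term is C(12,j)·(t)^j·(4)^(12-j); the t^3 term has j = 3.
C(12,3) = 220.
Coefficient = C(12,3) · 4^9 = 220 · 262144 = 57671680.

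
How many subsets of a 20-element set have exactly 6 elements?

Choose the 6 positions: C(20,6) = 38760.

38760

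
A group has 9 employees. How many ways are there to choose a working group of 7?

36

This is C(9,7) = 36.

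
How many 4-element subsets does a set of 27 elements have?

17550

C(27,4) = (27·26·25·24) / 4! = 421200 / 24 = 17550.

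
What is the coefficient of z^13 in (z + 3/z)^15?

General term: C(15,j)·(z)^j·(3/z)^(15-j), with z-exponent 1j − 1(15−j) = 2j − 15.
Set 2j − 15 = 13: j = 14.
C(15,14) = 15; 1^14 = 1; 3^1 = 3.
Coefficient = 15 · 1 · 3 = 45.

45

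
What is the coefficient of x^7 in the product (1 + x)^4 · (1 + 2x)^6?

2528

Coefficient of x^7 = Σ_{j} C(4,j)·1^j·C(6,7-j)·2^(7-j) for j from 1 to 4.
= 256 + 1152 + 960 + 160 = 2528.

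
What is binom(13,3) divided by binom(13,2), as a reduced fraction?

C(n,k+1)/C(n,k) = (n−k)/(k+1) = (13−2)/(2+1) = 11/3.

11/3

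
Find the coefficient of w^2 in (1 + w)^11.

55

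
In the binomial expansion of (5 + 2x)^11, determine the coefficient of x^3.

515625000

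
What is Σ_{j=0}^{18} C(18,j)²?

9075135300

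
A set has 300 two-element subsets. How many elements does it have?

25

n(n−1)/2 = 300 ⇒ n(n−1) = 600. Since 25·24 = 600, n = 25.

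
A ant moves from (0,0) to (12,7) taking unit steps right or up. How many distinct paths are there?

50388

Each path is a sequence of 19 steps with 12 rights: C(19,12) = 50388.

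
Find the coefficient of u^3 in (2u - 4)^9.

2752512

The general term is C(9,j)·(2u)^j·(-4)^(9-j); the u^3 term has j = 3.
C(9,3) = 84.
Coefficient = C(9,3) · 2^3 · (-4)^6 = 84 · 8 · 4096 = 2752512.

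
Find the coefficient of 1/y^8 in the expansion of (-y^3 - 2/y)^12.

24576

General term: C(12,j)·(-y^3)^j·(-2/y)^(12-j), with y-exponent 3j − 1(12−j) = 4j − 12.
Set 4j − 12 = -8: j = 1.
C(12,1) = 12; (-1)^1 = -1; (-2)^11 = -2048.
Coefficient = 12 · (-1) · (-2048) = 24576.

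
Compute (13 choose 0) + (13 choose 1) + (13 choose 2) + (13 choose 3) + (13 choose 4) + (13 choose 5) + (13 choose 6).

4096

1 + 13 + 78 + 286 + 715 + 1287 + 1716 = 4096.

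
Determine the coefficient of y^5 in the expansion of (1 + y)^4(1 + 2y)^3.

Coefficient of y^5 = Σ_{j} C(4,j)·1^j·C(3,5-j)·2^(5-j) for j from 2 to 4.
= 48 + 48 + 6 = 102.

102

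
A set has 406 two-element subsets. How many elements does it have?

n(n−1)/2 = 406 ⇒ n(n−1) = 812. Since 29·28 = 812, n = 29.

29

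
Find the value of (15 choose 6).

5005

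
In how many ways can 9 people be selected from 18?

This is C(18,9) = 48620.

48620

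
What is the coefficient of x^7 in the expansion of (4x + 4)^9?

The general term is C(9,j)·(4x)^j·(4)^(9-j); the x^7 term has j = 7.
C(9,7) = 36.
Coefficient = C(9,7) · 4^7 · 4^2 = 36 · 16384 · 16 = 9437184.

9437184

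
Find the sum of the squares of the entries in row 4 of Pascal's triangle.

By Vandermonde's identity, Σ C(4,i)² = C(8,4) = 70.

70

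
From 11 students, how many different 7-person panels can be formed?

This is C(11,7) = 330.

330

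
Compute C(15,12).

455

C(15,12) = C(15,3) by symmetry.
C(15,3) = (15·14·13) / 3! = 2730 / 6 = 455.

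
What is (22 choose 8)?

C(22,8) = (22·21·20·19·18·17·16·15) / 8! = 12893126400 / 40320 = 319770.

319770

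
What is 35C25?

183579396

C(35,25) = C(35,10) by symmetry.
C(35,10) = (35·34·33·32·31·30·29·28·27·26) / 10! = 666172912204800 / 3628800 = 183579396.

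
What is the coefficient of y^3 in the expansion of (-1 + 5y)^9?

The general term is C(9,j)·(-1)^j·(5y)^(9-j); the y^3 term has j = 6.
C(9,6) = 84.
Coefficient = C(9,6) · 5^3 = 84 · 125 = 10500.

10500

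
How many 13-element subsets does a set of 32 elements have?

347373600

C(32,13) = (32·31·30·29·28·27·26·25·24·23·22·21·20) / 13! = 2163102632570880000 / 6227020800 = 347373600.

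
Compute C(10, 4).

210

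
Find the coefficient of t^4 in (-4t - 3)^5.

The general term is C(5,j)·(-4t)^j·(-3)^(5-j); the t^4 term has j = 4.
C(5,4) = 5.
Coefficient = C(5,4) · (-4)^4 · (-3)^1 = 5 · 256 · (-3) = -3840.

-3840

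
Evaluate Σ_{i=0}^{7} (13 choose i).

1 + 13 + 78 + 286 + 715 + 1287 + 1716 + 1716 = 5812.

5812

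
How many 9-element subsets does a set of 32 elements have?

28048800

C(32,9) = (32·31·30·29·28·27·26·25·24) / 9! = 10178348544000 / 362880 = 28048800.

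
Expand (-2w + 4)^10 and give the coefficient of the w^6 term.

The general term is C(10,j)·(-2w)^j·(4)^(10-j); the w^6 term has j = 6.
C(10,6) = 210.
Coefficient = C(10,6) · (-2)^6 · 4^4 = 210 · 64 · 256 = 3440640.

3440640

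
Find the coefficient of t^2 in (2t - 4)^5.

The general term is C(5,j)·(2t)^j·(-4)^(5-j); the t^2 term has j = 2.
C(5,2) = 10.
Coefficient = C(5,2) · 2^2 · (-4)^3 = 10 · 4 · (-64) = -2560.

-2560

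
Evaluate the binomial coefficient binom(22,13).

C(22,13) = C(22,9) by symmetry.
C(22,9) = (22·21·20·19·18·17·16·15·14) / 9! = 180503769600 / 362880 = 497420.

497420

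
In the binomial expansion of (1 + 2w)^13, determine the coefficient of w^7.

219648

The general term is C(13,j)·(1)^j·(2w)^(13-j); the w^7 term has j = 6.
C(13,6) = 1716.
Coefficient = C(13,6) · 2^7 = 1716 · 128 = 219648.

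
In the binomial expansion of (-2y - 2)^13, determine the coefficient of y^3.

The general term is C(13,j)·(-2y)^j·(-2)^(13-j); the y^3 term has j = 3.
C(13,3) = 286.
Coefficient = C(13,3) · (-2)^3 · (-2)^10 = 286 · (-8) · 1024 = -2342912.

-2342912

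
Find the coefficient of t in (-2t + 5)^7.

The general term is C(7,j)·(-2t)^j·(5)^(7-j); the t^1 term has j = 1.
C(7,1) = 7.
Coefficient = C(7,1) · (-2)^1 · 5^6 = 7 · (-2) · 15625 = -218750.

-218750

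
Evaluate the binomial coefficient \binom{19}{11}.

C(19,11) = C(19,8) by symmetry.
C(19,8) = (19·18·17·16·15·14·13·12) / 8! = 3047466240 / 40320 = 75582.

75582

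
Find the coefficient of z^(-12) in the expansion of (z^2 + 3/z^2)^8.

17496

General term: C(8,j)·(z^2)^j·(3/z^2)^(8-j), with z-exponent 2j − 2(8−j) = 4j − 16.
Set 4j − 16 = -12: j = 1.
C(8,1) = 8; 1^1 = 1; 3^7 = 2187.
Coefficient = 8 · 1 · 2187 = 17496.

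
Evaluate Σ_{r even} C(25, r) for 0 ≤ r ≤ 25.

Even-r terms of row 25 sum to 2^24 = 16777216.

16777216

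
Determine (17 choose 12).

C(17,12) = C(17,5) by symmetry.
C(17,5) = (17·16·15·14·13) / 5! = 742560 / 120 = 6188.

6188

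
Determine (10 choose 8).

C(10,8) = C(10,2) by symmetry.
C(10,2) = (10·9) / 2! = 90 / 2 = 45.

45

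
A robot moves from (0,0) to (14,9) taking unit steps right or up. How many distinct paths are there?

817190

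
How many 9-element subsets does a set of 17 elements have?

24310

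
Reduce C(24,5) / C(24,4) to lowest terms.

4

C(n,k+1)/C(n,k) = (n−k)/(k+1) = (24−4)/(4+1) = 20/5 = 4.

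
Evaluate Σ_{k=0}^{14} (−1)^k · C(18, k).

The partial alternating sum Σ_{k=0}^{14} (−1)^k C(18,k) = (−1)^14 C(17,14) = 680.

680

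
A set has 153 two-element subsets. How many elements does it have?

n(n−1)/2 = 153 ⇒ n(n−1) = 306. Since 18·17 = 306, n = 18.

18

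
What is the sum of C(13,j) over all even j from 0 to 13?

Half of (1+1)^13 + (1−1)^13 gives the even-index sum: 2^12 = 4096.

4096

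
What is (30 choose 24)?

593775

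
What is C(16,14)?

C(16,14) = C(16,2) by symmetry.
C(16,2) = (16·15) / 2! = 240 / 2 = 120.

120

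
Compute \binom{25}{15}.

3268760

C(25,15) = C(25,10) by symmetry.
C(25,10) = (25·24·23·22·21·20·19·18·17·16) / 10! = 11861676288000 / 3628800 = 3268760.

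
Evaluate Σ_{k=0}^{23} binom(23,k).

8388608

The entries of row 23 sum to 2^23 = 8388608.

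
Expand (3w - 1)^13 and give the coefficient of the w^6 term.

-1250964

The general term is C(13,j)·(3w)^j·(-1)^(13-j); the w^6 term has j = 6.
C(13,6) = 1716.
Coefficient = C(13,6) · 3^6 · (-1)^7 = 1716 · 729 · (-1) = -1250964.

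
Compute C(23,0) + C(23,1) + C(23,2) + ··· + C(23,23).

The entries of row 23 sum to 2^23 = 8388608.

8388608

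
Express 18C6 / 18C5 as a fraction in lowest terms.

C(n,k+1)/C(n,k) = (n−k)/(k+1) = (18−5)/(5+1) = 13/6.

13/6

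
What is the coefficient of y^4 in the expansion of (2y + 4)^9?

2064384

The general term is C(9,j)·(2y)^j·(4)^(9-j); the y^4 term has j = 4.
C(9,4) = 126.
Coefficient = C(9,4) · 2^4 · 4^5 = 126 · 16 · 1024 = 2064384.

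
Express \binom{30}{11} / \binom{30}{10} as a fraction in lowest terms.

C(n,k+1)/C(n,k) = (n−k)/(k+1) = (30−10)/(10+1) = 20/11.

20/11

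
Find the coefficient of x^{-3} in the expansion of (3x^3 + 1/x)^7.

21

General term: C(7,j)·(3x^3)^j·(1/x)^(7-j), with x-exponent 3j − 1(7−j) = 4j − 7.
Set 4j − 7 = -3: j = 1.
C(7,1) = 7; 3^1 = 3; 1^6 = 1.
Coefficient = 7 · 3 · 1 = 21.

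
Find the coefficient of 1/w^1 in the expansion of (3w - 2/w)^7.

General term: C(7,j)·(3w)^j·(-2/w)^(7-j), with w-exponent 1j − 1(7−j) = 2j − 7.
Set 2j − 7 = -1: j = 3.
C(7,3) = 35; 3^3 = 27; (-2)^4 = 16.
Coefficient = 35 · 27 · 16 = 15120.

15120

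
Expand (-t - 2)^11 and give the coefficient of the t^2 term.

The general term is C(11,j)·(-t)^j·(-2)^(11-j); the t^2 term has j = 2.
C(11,2) = 55.
Coefficient = C(11,2) · (-2)^9 = 55 · (-512) = -28160.

-28160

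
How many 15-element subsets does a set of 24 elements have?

1307504

C(24,15) = C(24,9) by symmetry.
C(24,9) = (24·23·22·21·20·19·18·17·16) / 9! = 474467051520 / 362880 = 1307504.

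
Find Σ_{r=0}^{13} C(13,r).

Setting x = 1 in (1+x)^13 gives Σ C(13,r) = 2^13 = 8192.

8192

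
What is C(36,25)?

600805296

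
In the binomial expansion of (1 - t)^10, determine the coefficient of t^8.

45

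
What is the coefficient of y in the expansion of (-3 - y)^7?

-5103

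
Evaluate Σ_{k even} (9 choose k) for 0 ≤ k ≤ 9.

256

Even-k terms of row 9 sum to 2^8 = 256.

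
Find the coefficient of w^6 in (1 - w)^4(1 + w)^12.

-88

Coefficient of w^6 = Σ_{j} C(4,j)·(-1)^j·C(12,6-j)·1^(6-j) for j from 0 to 4.
= 924 + (-3168) + 2970 + (-880) + 66 = -88.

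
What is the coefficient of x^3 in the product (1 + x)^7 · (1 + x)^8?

455

(1 + x)^7(1 + x)^8 = (1 + x)^15, so the coefficient of x^3 is C(15,3)·1^3 = 455·1 = 455.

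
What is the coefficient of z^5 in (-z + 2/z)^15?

96096

General term: C(15,j)·(-z)^j·(2/z)^(15-j), with z-exponent 1j − 1(15−j) = 2j − 15.
Set 2j − 15 = 5: j = 10.
C(15,10) = 3003; (-1)^10 = 1; 2^5 = 32.
Coefficient = 3003 · 1 · 32 = 96096.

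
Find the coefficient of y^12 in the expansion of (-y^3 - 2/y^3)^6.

General term: C(6,j)·(-y^3)^j·(-2/y^3)^(6-j), with y-exponent 3j − 3(6−j) = 6j − 18.
Set 6j − 18 = 12: j = 5.
C(6,5) = 6; (-1)^5 = -1; (-2)^1 = -2.
Coefficient = 6 · (-1) · (-2) = 12.

12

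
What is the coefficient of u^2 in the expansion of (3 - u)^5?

The general term is C(5,j)·(3)^j·(-u)^(5-j); the u^2 term has j = 3.
C(5,3) = 10.
Coefficient = C(5,3) · 3^3 = 10 · 27 = 270.

270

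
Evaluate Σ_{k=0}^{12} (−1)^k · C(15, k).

The partial alternating sum Σ_{k=0}^{12} (−1)^k C(15,k) = (−1)^12 C(14,12) = 91.

91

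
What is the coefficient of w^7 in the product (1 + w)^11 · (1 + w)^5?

11440

Coefficient of w^7 = Σ_{j} C(11,j)·C(5,7-j) for j from 2 to 7.
= 55 + 825 + 3300 + 4620 + 2310 + 330 = 11440.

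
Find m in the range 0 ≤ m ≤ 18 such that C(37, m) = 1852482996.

C(37,m) increases on 0 ≤ m ≤ 18. C(37,11) = 854992152 and C(37,12) = 1852482996, so m = 12.

12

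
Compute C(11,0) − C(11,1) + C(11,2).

45

The partial alternating sum Σ_{k=0}^{2} (−1)^k C(11,k) = (−1)^2 C(10,2) = 45.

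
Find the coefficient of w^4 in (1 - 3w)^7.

2835

The general term is C(7,j)·(1)^j·(-3w)^(7-j); the w^4 term has j = 3.
C(7,3) = 35.
Coefficient = C(7,3) · (-3)^4 = 35 · 81 = 2835.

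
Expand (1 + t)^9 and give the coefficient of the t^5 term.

The general term is C(9,j)·(1)^j·(t)^(9-j); the t^5 term has j = 4.
C(9,4) = 126.
Coefficient = C(9,4) = 126.

126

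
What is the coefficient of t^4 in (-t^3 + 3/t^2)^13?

General term: C(13,j)·(-t^3)^j·(3/t^2)^(13-j), with t-exponent 3j − 2(13−j) = 5j − 26.
Set 5j − 26 = 4: j = 6.
C(13,6) = 1716; (-1)^6 = 1; 3^7 = 2187.
Coefficient = 1716 · 1 · 2187 = 3752892.

3752892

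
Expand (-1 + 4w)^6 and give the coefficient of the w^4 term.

3840

The general term is C(6,j)·(-1)^j·(4w)^(6-j); the w^4 term has j = 2.
C(6,2) = 15.
Coefficient = C(6,2) · 4^4 = 15 · 256 = 3840.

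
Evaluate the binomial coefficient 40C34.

3838380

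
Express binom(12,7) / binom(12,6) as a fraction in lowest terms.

6/7

C(n,k+1)/C(n,k) = (n−k)/(k+1) = (12−6)/(6+1) = 6/7.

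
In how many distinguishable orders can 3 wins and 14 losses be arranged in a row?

680

Choose positions for the wins: C(17,3) = 680.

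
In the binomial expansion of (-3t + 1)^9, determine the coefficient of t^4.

10206

The general term is C(9,j)·(-3t)^j·(1)^(9-j); the t^4 term has j = 4.
C(9,4) = 126.
Coefficient = C(9,4) · (-3)^4 = 126 · 81 = 10206.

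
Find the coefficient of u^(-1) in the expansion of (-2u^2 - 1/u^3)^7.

General term: C(7,j)·(-2u^2)^j·(-1/u^3)^(7-j), with u-exponent 2j − 3(7−j) = 5j − 21.
Set 5j − 21 = -1: j = 4.
C(7,4) = 35; (-2)^4 = 16; (-1)^3 = -1.
Coefficient = 35 · 16 · (-1) = -560.

-560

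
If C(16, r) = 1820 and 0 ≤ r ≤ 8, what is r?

4

C(16,r) increases on 0 ≤ r ≤ 8. C(16,3) = 560 and C(16,4) = 1820, so r = 4.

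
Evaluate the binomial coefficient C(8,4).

C(8,4) = (8·7·6·5) / 4! = 1680 / 24 = 70.

70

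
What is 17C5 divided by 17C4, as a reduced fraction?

13/5

C(n,k+1)/C(n,k) = (n−k)/(k+1) = (17−4)/(4+1) = 13/5.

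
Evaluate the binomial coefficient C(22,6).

C(22,6) = (22·21·20·19·18·17) / 6! = 53721360 / 720 = 74613.

74613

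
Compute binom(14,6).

3003

C(14,6) = (14·13·12·11·10·9) / 6! = 2162160 / 720 = 3003.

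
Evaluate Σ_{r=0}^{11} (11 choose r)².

By Vandermonde's identity, Σ C(11,r)² = C(22,11) = 705432.

705432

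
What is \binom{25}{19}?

177100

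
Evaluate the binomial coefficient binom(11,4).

C(11,4) = (11·10·9·8) / 4! = 7920 / 24 = 330.

330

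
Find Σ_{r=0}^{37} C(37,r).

The entries of row 37 sum to 2^37 = 137438953472.

137438953472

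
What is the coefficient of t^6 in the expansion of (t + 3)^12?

The general term is C(12,j)·(t)^j·(3)^(12-j); the t^6 term has j = 6.
C(12,6) = 924.
Coefficient = C(12,6) · 3^6 = 924 · 729 = 673596.

673596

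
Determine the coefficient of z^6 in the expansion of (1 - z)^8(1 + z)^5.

20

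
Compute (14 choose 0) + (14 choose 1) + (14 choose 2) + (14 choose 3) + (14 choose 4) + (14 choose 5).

1 + 14 + 91 + 364 + 1001 + 2002 = 3473.

3473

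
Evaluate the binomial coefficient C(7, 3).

35

C(7,3) = (7·6·5) / 3! = 210 / 6 = 35.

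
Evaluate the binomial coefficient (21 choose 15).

54264

C(21,15) = C(21,6) by symmetry.
C(21,6) = (21·20·19·18·17·16) / 6! = 39070080 / 720 = 54264.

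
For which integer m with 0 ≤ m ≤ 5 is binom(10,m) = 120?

3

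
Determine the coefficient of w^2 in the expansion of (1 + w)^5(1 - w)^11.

10

Coefficient of w^2 = Σ_{j} C(5,j)·1^j·C(11,2-j)·(-1)^(2-j) for j from 0 to 2.
= 55 + (-55) + 10 = 10.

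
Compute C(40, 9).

273438880

C(40,9) = (40·39·38·37·36·35·34·33·32) / 9! = 99225500774400 / 362880 = 273438880.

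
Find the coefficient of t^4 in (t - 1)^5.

-5

The general term is C(5,j)·(t)^j·(-1)^(5-j); the t^4 term has j = 4.
C(5,4) = 5.
Coefficient = C(5,4) · (-1)^1 = 5 · (-1) = -5.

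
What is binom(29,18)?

C(29,18) = C(29,11) by symmetry.
C(29,11) = (29·28·27·26·25·24·23·22·21·20·19) / 11! = 1381013105472000 / 39916800 = 34597290.

34597290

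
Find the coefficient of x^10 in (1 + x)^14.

1001

The general term is C(14,j)·(1)^j·(x)^(14-j); the x^10 term has j = 4.
C(14,4) = 1001.
Coefficient = C(14,4) = 1001.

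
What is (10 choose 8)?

C(10,8) = C(10,2) by symmetry.
C(10,2) = (10·9) / 2! = 90 / 2 = 45.

45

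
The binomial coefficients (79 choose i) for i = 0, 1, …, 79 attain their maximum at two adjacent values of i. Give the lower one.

For odd n = 79, C(79,i) peaks at i = (n−1)/2 and (n+1)/2; the lower is 39.

39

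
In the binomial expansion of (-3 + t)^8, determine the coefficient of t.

-17496

The general term is C(8,j)·(-3)^j·(t)^(8-j); the t^1 term has j = 7.
C(8,7) = 8.
Coefficient = C(8,7) · (-3)^7 = 8 · (-2187) = -17496.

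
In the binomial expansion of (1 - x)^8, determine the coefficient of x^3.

-56

The general term is C(8,j)·(1)^j·(-x)^(8-j); the x^3 term has j = 5.
C(8,5) = 56.
Coefficient = C(8,5) · (-1)^3 = 56 · (-1) = -56.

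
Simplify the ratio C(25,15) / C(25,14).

11/15

C(n,k+1)/C(n,k) = (n−k)/(k+1) = (25−14)/(14+1) = 11/15.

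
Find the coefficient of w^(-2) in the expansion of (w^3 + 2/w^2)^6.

240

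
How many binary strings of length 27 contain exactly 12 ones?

Choose the 12 positions: C(27,12) = 17383860.

17383860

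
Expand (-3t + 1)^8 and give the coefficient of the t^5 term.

-13608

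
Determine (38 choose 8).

48903492

C(38,8) = (38·37·36·35·34·33·32·31) / 8! = 1971788797440 / 40320 = 48903492.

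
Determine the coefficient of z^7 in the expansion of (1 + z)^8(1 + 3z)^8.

999968

Coefficient of z^7 = Σ_{j} C(8,j)·1^j·C(8,7-j)·3^(7-j) for j from 0 to 7.
= 17496 + 163296 + 381024 + 317520 + 105840 + 14112 + 672 + 8 = 999968.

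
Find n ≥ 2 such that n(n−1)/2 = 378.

n(n−1)/2 = 378 ⇒ n(n−1) = 756. Since 28·27 = 756, n = 28.

28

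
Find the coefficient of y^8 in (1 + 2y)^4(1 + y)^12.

62271

Coefficient of y^8 = Σ_{j} C(4,j)·2^j·C(12,8-j)·1^(8-j) for j from 0 to 4.
= 495 + 6336 + 22176 + 25344 + 7920 = 62271.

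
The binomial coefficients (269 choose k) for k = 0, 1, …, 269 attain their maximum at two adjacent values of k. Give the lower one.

For odd n = 269, C(269,k) peaks at k = (n−1)/2 and (n+1)/2; the lower is 134.

134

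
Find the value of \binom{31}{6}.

736281

C(31,6) = (31·30·29·28·27·26) / 6! = 530122320 / 720 = 736281.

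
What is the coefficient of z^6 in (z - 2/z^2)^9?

General term: C(9,j)·(z)^j·(-2/z^2)^(9-j), with z-exponent 1j − 2(9−j) = 3j − 18.
Set 3j − 18 = 6: j = 8.
C(9,8) = 9; 1^8 = 1; (-2)^1 = -2.
Coefficient = 9 · 1 · (-2) = -18.

-18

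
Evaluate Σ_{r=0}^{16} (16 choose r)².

By Vandermonde's identity, Σ C(16,r)² = C(32,16) = 601080390.

601080390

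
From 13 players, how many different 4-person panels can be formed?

715

This is C(13,4) = 715.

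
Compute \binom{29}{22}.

1560780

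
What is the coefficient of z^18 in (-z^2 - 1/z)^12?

66

General term: C(12,j)·(-z^2)^j·(-1/z)^(12-j), with z-exponent 2j − 1(12−j) = 3j − 12.
Set 3j − 12 = 18: j = 10.
C(12,10) = 66; (-1)^10 = 1; (-1)^2 = 1.
Coefficient = 66 · 1 · 1 = 66.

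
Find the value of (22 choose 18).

C(22,18) = C(22,4) by symmetry.
C(22,4) = (22·21·20·19) / 4! = 175560 / 24 = 7315.

7315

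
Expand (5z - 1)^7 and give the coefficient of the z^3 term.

4375

The general term is C(7,j)·(5z)^j·(-1)^(7-j); the z^3 term has j = 3.
C(7,3) = 35.
Coefficient = C(7,3) · 5^3 = 35 · 125 = 4375.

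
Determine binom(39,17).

C(39,17) = (39·38·37·36·35·34·33·32·31·30·29·28·27·26·25·24·23) / 17! = 18147570172421919989760000 / 355687428096000 = 51021117810.

51021117810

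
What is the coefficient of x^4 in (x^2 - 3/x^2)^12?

-192456

General term: C(12,j)·(x^2)^j·(-3/x^2)^(12-j), with x-exponent 2j − 2(12−j) = 4j − 24.
Set 4j − 24 = 4: j = 7.
C(12,7) = 792; 1^7 = 1; (-3)^5 = -243.
Coefficient = 792 · 1 · (-243) = -192456.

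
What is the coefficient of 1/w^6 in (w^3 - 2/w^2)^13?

-366080

General term: C(13,j)·(w^3)^j·(-2/w^2)^(13-j), with w-exponent 3j − 2(13−j) = 5j − 26.
Set 5j − 26 = -6: j = 4.
C(13,4) = 715; 1^4 = 1; (-2)^9 = -512.
Coefficient = 715 · 1 · (-512) = -366080.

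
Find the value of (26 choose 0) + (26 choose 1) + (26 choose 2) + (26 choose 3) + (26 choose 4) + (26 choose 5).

1 + 26 + 325 + 2600 + 14950 + 65780 = 83682.

83682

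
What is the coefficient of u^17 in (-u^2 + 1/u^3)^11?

11

General term: C(11,j)·(-u^2)^j·(1/u^3)^(11-j), with u-exponent 2j − 3(11−j) = 5j − 33.
Set 5j − 33 = 17: j = 10.
C(11,10) = 11; (-1)^10 = 1; 1^1 = 1.
Coefficient = 11 · 1 · 1 = 11.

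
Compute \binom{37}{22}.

C(37,22) = C(37,15) by symmetry.
C(37,15) = (37·36·35·34·33·32·31·30·29·28·27·26·25·24·23) / 15! = 12245324002983751680000 / 1307674368000 = 9364199760.

9364199760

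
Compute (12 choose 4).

C(12,4) = (12·11·10·9) / 4! = 11880 / 24 = 495.

495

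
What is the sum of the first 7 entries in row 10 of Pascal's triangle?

1 + 10 + 45 + 120 + 210 + 252 + 210 = 848.

848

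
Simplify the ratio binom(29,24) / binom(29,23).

1/4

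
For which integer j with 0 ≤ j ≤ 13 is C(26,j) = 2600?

3

C(26,j) increases on 0 ≤ j ≤ 13. C(26,2) = 325 and C(26,3) = 2600, so j = 3.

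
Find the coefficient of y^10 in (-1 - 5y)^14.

9775390625

The general term is C(14,j)·(-1)^j·(-5y)^(14-j); the y^10 term has j = 4.
C(14,4) = 1001.
Coefficient = C(14,4) · (-5)^10 = 1001 · 9765625 = 9775390625.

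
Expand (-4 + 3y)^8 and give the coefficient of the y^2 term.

1032192

The general term is C(8,j)·(-4)^j·(3y)^(8-j); the y^2 term has j = 6.
C(8,6) = 28.
Coefficient = C(8,6) · (-4)^6 · 3^2 = 28 · 4096 · 9 = 1032192.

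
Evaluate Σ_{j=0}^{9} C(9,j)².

48620

Σ C(9,j)² is the coefficient of x^9 in (1+x)^9(1+x)^9 = (1+x)^18, i.e. C(18,9) = 48620.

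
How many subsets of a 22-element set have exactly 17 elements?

26334

Choose the 17 positions: C(22,17) = 26334.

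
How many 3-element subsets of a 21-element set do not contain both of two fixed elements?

All 3-subsets: C(21,3) = 1330. Those containing both fixed elements: C(19,1) = 19.
1330 − 19 = 1311.

1311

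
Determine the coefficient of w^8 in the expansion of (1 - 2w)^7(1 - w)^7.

Coefficient of w^8 = Σ_{j} C(7,j)·(-2)^j·C(7,8-j)·(-1)^(8-j) for j from 1 to 7.
= 14 + 588 + 5880 + 19600 + 23520 + 9408 + 896 = 59906.

59906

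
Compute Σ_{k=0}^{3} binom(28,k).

3683

1 + 28 + 378 + 3276 = 3683.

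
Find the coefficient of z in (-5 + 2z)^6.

-37500

The general term is C(6,j)·(-5)^j·(2z)^(6-j); the z^1 term has j = 5.
C(6,5) = 6.
Coefficient = C(6,5) · (-5)^5 · 2^1 = 6 · (-3125) · 2 = -37500.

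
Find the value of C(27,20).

C(27,20) = C(27,7) by symmetry.
C(27,7) = (27·26·25·24·23·22·21) / 7! = 4475671200 / 5040 = 888030.

888030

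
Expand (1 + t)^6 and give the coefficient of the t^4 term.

15

The general term is C(6,j)·(1)^j·(t)^(6-j); the t^4 term has j = 2.
C(6,2) = 15.
Coefficient = C(6,2) = 15.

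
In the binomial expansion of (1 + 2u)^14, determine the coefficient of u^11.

The general term is C(14,j)·(1)^j·(2u)^(14-j); the u^11 term has j = 3.
C(14,3) = 364.
Coefficient = C(14,3) · 2^11 = 364 · 2048 = 745472.

745472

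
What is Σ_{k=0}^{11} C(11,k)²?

705432

Σ C(11,k)² is the coefficient of x^11 in (1+x)^11(1+x)^11 = (1+x)^22, i.e. C(22,11) = 705432.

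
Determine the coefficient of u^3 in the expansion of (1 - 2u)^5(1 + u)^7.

25

Coefficient of u^3 = Σ_{j} C(5,j)·(-2)^j·C(7,3-j)·1^(3-j) for j from 0 to 3.
= 35 + (-210) + 280 + (-80) = 25.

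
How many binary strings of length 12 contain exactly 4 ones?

495

Choose the 4 positions: C(12,4) = 495.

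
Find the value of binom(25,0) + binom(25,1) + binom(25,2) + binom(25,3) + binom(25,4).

15276

1 + 25 + 300 + 2300 + 12650 = 15276.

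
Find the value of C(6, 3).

20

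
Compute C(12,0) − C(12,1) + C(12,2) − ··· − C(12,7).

-330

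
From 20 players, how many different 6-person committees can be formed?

This is C(20,6) = 38760.

38760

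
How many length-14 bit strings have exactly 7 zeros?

Choose the 7 positions: C(14,7) = 3432.

3432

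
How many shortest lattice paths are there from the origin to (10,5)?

Each path is a sequence of 15 steps with 10 rights: C(15,10) = 3003.

3003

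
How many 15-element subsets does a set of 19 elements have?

3876

C(19,15) = C(19,4) by symmetry.
C(19,4) = (19·18·17·16) / 4! = 93024 / 24 = 3876.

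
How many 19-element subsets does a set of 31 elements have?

141120525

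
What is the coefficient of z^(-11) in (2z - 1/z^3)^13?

219648

General term: C(13,j)·(2z)^j·(-1/z^3)^(13-j), with z-exponent 1j − 3(13−j) = 4j − 39.
Set 4j − 39 = -11: j = 7.
C(13,7) = 1716; 2^7 = 128; (-1)^6 = 1.
Coefficient = 1716 · 128 · 1 = 219648.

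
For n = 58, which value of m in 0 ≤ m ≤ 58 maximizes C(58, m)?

29

C(58,m) is maximized at m = 58/2 = 29.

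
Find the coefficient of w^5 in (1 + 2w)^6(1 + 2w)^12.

274176

Coefficient of w^5 = Σ_{j} C(6,j)·2^j·C(12,5-j)·2^(5-j) for j from 0 to 5.
= 25344 + 95040 + 105600 + 42240 + 5760 + 192 = 274176.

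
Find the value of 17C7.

C(17,7) = (17·16·15·14·13·12·11) / 7! = 98017920 / 5040 = 19448.

19448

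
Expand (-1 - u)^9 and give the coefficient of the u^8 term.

The general term is C(9,j)·(-1)^j·(-u)^(9-j); the u^8 term has j = 1.
C(9,1) = 9.
Coefficient = C(9,1) · (-1)^1 = 9 · (-1) = -9.

-9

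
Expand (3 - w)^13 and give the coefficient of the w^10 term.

7722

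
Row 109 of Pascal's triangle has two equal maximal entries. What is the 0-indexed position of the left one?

For odd n = 109, C(109,r) peaks at r = (n−1)/2 and (n+1)/2; the lesser is 54.

54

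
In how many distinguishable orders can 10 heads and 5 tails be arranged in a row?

3003

Choose positions for the heads: C(15,10) = 3003.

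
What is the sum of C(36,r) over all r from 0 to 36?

Setting x = 1 in (1+x)^36 gives Σ C(36,r) = 2^36 = 68719476736.

68719476736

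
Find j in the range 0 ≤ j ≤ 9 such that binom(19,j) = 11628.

C(19,j) increases on 0 ≤ j ≤ 9. C(19,4) = 3876 and C(19,5) = 11628, so j = 5.

5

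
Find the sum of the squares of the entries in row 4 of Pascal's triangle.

Σ C(4,k)² is the coefficient of x^4 in (1+x)^4(1+x)^4 = (1+x)^8, i.e. C(8,4) = 70.

70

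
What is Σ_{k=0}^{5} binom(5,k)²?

By Vandermonde's identity, Σ C(5,k)² = C(10,5) = 252.

252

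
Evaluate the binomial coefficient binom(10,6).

210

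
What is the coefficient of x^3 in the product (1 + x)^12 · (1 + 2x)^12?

6732

Coefficient of x^3 = Σ_{j} C(12,j)·1^j·C(12,3-j)·2^(3-j) for j from 0 to 3.
= 1760 + 3168 + 1584 + 220 = 6732.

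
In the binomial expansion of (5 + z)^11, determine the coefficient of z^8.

The general term is C(11,j)·(5)^j·(z)^(11-j); the z^8 term has j = 3.
C(11,3) = 165.
Coefficient = C(11,3) · 5^3 = 165 · 125 = 20625.

20625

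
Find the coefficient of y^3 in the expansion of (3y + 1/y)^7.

General term: C(7,j)·(3y)^j·(1/y)^(7-j), with y-exponent 1j − 1(7−j) = 2j − 7.
Set 2j − 7 = 3: j = 5.
C(7,5) = 21; 3^5 = 243; 1^2 = 1.
Coefficient = 21 · 243 · 1 = 5103.

5103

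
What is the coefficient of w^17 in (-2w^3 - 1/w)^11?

-42240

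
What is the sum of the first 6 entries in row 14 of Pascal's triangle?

3473

1 + 14 + 91 + 364 + 1001 + 2002 = 3473.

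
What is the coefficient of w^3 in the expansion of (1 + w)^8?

56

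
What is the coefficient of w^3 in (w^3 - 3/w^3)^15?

General term: C(15,j)·(w^3)^j·(-3/w^3)^(15-j), with w-exponent 3j − 3(15−j) = 6j − 45.
Set 6j − 45 = 3: j = 8.
C(15,8) = 6435; 1^8 = 1; (-3)^7 = -2187.
Coefficient = 6435 · 1 · (-2187) = -14073345.

-14073345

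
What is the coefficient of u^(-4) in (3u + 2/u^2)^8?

General term: C(8,j)·(3u)^j·(2/u^2)^(8-j), with u-exponent 1j − 2(8−j) = 3j − 16.
Set 3j − 16 = -4: j = 4.
C(8,4) = 70; 3^4 = 81; 2^4 = 16.
Coefficient = 70 · 81 · 16 = 90720.

90720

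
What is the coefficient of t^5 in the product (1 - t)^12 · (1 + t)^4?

120

Coefficient of t^5 = Σ_{j} C(12,j)·(-1)^j·C(4,5-j)·1^(5-j) for j from 1 to 5.
= (-12) + 264 + (-1320) + 1980 + (-792) = 120.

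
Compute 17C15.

136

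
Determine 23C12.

1352078

C(23,12) = C(23,11) by symmetry.
C(23,11) = (23·22·21·20·19·18·17·16·15·14·13) / 11! = 53970627110400 / 39916800 = 1352078.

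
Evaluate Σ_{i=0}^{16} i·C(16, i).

524288

Differentiating (1+x)^16 and setting x=1: Σ i·C(16,i) = 16·2^15 = 524288.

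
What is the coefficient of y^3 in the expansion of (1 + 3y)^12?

5940

The general term is C(12,j)·(1)^j·(3y)^(12-j); the y^3 term has j = 9.
C(12,9) = 220.
Coefficient = C(12,9) · 3^3 = 220 · 27 = 5940.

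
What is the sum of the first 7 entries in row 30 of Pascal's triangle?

1 + 30 + 435 + 4060 + 27405 + 142506 + 593775 = 768212.

768212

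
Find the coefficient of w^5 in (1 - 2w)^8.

The general term is C(8,j)·(1)^j·(-2w)^(8-j); the w^5 term has j = 3.
C(8,3) = 56.
Coefficient = C(8,3) · (-2)^5 = 56 · (-32) = -1792.

-1792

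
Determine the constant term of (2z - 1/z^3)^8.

General term: C(8,j)·(2z)^j·(-1/z^3)^(8-j), with z-exponent 1j − 3(8−j) = 4j − 24.
Set 4j − 24 = 0: j = 6.
C(8,6) = 28; 2^6 = 64; (-1)^2 = 1.
Coefficient = 28 · 64 · 1 = 1792.

1792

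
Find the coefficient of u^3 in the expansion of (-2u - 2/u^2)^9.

General term: C(9,j)·(-2u)^j·(-2/u^2)^(9-j), with u-exponent 1j − 2(9−j) = 3j − 18.
Set 3j − 18 = 3: j = 7.
C(9,7) = 36; (-2)^7 = -128; (-2)^2 = 4.
Coefficient = 36 · (-128) · 4 = -18432.

-18432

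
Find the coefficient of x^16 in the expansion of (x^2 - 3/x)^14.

81081

General term: C(14,j)·(x^2)^j·(-3/x)^(14-j), with x-exponent 2j − 1(14−j) = 3j − 14.
Set 3j − 14 = 16: j = 10.
C(14,10) = 1001; 1^10 = 1; (-3)^4 = 81.
Coefficient = 1001 · 1 · 81 = 81081.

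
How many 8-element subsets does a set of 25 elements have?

C(25,8) = (25·24·23·22·21·20·19·18) / 8! = 43609104000 / 40320 = 1081575.

1081575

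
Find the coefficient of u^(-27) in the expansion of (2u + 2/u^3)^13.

2342912

General term: C(13,j)·(2u)^j·(2/u^3)^(13-j), with u-exponent 1j − 3(13−j) = 4j − 39.
Set 4j − 39 = -27: j = 3.
C(13,3) = 286; 2^3 = 8; 2^10 = 1024.
Coefficient = 286 · 8 · 1024 = 2342912.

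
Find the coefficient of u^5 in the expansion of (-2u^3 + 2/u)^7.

-4480

General term: C(7,j)·(-2u^3)^j·(2/u)^(7-j), with u-exponent 3j − 1(7−j) = 4j − 7.
Set 4j − 7 = 5: j = 3.
C(7,3) = 35; (-2)^3 = -8; 2^4 = 16.
Coefficient = 35 · (-8) · 16 = -4480.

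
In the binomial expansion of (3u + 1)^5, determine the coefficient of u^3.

The general term is C(5,j)·(3u)^j·(1)^(5-j); the u^3 term has j = 3.
C(5,3) = 10.
Coefficient = C(5,3) · 3^3 = 10 · 27 = 270.

270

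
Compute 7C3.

35

C(7,3) = (7·6·5) / 3! = 210 / 6 = 35.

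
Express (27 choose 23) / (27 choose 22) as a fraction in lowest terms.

C(n,k+1)/C(n,k) = (n−k)/(k+1) = (27−22)/(22+1) = 5/23.

5/23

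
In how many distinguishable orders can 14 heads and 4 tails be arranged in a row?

3060

Choose positions for the heads: C(18,14) = 3060.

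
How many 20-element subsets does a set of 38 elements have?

C(38,20) = C(38,18) by symmetry.
C(38,18) = (38·37·36·35·34·33·32·31·30·29·28·27·26·25·24·23·22·21) / 18! = 214978908196382744494080000 / 6402373705728000 = 33578000610.

33578000610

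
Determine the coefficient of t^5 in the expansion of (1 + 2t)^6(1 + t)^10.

19764

Coefficient of t^5 = Σ_{j} C(6,j)·2^j·C(10,5-j)·1^(5-j) for j from 0 to 5.
= 252 + 2520 + 7200 + 7200 + 2400 + 192 = 19764.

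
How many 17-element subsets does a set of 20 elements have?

1140

C(20,17) = C(20,3) by symmetry.
C(20,3) = (20·19·18) / 3! = 6840 / 6 = 1140.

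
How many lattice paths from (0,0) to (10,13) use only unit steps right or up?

Each path is a sequence of 23 steps with 10 rights: C(23,10) = 1144066.

1144066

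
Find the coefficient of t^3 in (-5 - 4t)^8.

11200000

The general term is C(8,j)·(-5)^j·(-4t)^(8-j); the t^3 term has j = 5.
C(8,5) = 56.
Coefficient = C(8,5) · (-5)^5 · (-4)^3 = 56 · (-3125) · (-64) = 11200000.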